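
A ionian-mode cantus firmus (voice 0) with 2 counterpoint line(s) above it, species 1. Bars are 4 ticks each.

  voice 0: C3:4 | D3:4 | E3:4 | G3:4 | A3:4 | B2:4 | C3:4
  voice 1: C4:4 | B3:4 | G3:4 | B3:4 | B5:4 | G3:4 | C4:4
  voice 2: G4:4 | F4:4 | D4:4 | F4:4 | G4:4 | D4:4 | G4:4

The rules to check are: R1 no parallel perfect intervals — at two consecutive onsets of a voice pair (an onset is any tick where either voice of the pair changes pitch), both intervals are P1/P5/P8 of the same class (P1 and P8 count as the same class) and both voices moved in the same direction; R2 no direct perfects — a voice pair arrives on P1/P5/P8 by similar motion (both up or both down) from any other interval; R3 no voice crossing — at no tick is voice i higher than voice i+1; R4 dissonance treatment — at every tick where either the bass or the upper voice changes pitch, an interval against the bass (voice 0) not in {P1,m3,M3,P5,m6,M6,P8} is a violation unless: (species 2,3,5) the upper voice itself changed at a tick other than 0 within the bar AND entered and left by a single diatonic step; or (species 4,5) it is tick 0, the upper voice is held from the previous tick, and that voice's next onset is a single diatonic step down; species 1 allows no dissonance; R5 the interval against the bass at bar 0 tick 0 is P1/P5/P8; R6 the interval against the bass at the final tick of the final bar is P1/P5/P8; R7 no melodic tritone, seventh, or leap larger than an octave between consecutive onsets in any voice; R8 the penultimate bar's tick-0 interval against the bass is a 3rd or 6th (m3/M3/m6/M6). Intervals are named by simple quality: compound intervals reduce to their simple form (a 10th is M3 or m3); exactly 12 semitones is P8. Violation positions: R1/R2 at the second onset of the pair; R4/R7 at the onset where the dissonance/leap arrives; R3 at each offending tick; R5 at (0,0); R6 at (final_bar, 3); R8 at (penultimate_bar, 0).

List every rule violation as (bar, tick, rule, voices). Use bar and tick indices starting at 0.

(2, 0, R2, (1, 2))
(2, 0, R4, (0, 2))
(3, 0, R4, (0, 2))
(4, 0, R3, (1, 2))
(4, 0, R4, (0, 1))
(4, 0, R4, (0, 2))
(4, 0, R7, (1,))
(4, 1, R3, (1, 2))
(4, 2, R3, (1, 2))
(4, 3, R3, (1, 2))
(5, 0, R2, (1, 2))
(5, 0, R7, (0,))
(5, 0, R7, (1,))
(6, 0, R1, (1, 2))
(6, 0, R2, (0, 1))
(6, 0, R2, (0, 2))

bar 0: v0=C3 v1=C4 v2=G4 downbeat P5
bar 1: v0=D3 v1=B3 v2=F4 downbeat m3
bar 2: v0=E3 v1=G3 v2=D4 downbeat m7
bar 3: v0=G3 v1=B3 v2=F4 downbeat m7
bar 4: v0=A3 v1=B5 v2=G4 downbeat m7
bar 5: v0=B2 v1=G3 v2=D4 downbeat m3
bar 6: v0=C3 v1=C4 v2=G4 downbeat P5
  -> R2 @ bar 2 tick 0 v(1, 2): B3/F4 TT -> G3/D4 P5 similar
  -> R4 @ bar 2 tick 0 v(0, 2): E3/D4 m7 untreated
  -> R4 @ bar 3 tick 0 v(0, 2): G3/F4 m7 untreated
  -> R3 @ bar 4 tick 0 v(1, 2): B5 above G4
  -> R4 @ bar 4 tick 0 v(0, 1): A3/B5 M2 untreated
  -> R4 @ bar 4 tick 0 v(0, 2): A3/G4 m7 untreated
  -> R7 @ bar 4 tick 0 v(1,): B3->B5 leap 24st
  -> R3 @ bar 4 tick 1 v(1, 2): B5 above G4
  -> R3 @ bar 4 tick 2 v(1, 2): B5 above G4
  -> R3 @ bar 4 tick 3 v(1, 2): B5 above G4
  -> R2 @ bar 5 tick 0 v(1, 2): B5/G4 M3 -> G3/D4 P5 similar
  -> R7 @ bar 5 tick 0 v(0,): A3->B2 leap 10st
  -> R7 @ bar 5 tick 0 v(1,): B5->G3 leap 28st
  -> R1 @ bar 6 tick 0 v(1, 2): G3/D4 P5 -> C4/G4 P5 similar
  -> R2 @ bar 6 tick 0 v(0, 1): B2/G3 m6 -> C3/C4 P8 similar
  -> R2 @ bar 6 tick 0 v(0, 2): B2/D4 m3 -> C3/G4 P5 similar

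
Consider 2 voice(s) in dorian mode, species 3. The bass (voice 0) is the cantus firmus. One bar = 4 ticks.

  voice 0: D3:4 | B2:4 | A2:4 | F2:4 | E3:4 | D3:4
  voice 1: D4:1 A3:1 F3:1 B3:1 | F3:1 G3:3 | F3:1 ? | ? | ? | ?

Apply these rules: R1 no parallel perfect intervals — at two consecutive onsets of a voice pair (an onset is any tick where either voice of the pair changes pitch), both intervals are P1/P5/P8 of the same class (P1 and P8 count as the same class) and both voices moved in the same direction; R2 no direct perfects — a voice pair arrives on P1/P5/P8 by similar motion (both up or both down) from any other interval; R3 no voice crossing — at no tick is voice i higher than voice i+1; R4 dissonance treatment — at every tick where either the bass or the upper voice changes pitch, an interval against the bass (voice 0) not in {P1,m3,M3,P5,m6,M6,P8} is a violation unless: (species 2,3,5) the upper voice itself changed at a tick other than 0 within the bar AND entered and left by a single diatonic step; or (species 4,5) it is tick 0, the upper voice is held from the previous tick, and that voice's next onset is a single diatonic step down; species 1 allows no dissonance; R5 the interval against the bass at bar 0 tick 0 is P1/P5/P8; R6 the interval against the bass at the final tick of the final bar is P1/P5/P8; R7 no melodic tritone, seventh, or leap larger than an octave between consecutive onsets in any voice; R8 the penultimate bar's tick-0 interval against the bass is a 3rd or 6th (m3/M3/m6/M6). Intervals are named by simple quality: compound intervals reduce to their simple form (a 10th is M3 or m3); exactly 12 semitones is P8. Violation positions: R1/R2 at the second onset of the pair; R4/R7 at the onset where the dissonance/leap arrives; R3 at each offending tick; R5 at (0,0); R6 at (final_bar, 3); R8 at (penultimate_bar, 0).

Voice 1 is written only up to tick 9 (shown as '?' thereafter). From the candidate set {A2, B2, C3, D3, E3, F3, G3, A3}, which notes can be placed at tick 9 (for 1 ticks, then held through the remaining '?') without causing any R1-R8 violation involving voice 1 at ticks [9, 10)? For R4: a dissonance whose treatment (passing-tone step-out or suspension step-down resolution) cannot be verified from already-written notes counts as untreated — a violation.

{A2, A3, C3, E3, F3}

A2: legal
B2: violates R4,R7
C3: legal
D3: violates R4
E3: legal
F3: legal
G3: violates R4
A3: legal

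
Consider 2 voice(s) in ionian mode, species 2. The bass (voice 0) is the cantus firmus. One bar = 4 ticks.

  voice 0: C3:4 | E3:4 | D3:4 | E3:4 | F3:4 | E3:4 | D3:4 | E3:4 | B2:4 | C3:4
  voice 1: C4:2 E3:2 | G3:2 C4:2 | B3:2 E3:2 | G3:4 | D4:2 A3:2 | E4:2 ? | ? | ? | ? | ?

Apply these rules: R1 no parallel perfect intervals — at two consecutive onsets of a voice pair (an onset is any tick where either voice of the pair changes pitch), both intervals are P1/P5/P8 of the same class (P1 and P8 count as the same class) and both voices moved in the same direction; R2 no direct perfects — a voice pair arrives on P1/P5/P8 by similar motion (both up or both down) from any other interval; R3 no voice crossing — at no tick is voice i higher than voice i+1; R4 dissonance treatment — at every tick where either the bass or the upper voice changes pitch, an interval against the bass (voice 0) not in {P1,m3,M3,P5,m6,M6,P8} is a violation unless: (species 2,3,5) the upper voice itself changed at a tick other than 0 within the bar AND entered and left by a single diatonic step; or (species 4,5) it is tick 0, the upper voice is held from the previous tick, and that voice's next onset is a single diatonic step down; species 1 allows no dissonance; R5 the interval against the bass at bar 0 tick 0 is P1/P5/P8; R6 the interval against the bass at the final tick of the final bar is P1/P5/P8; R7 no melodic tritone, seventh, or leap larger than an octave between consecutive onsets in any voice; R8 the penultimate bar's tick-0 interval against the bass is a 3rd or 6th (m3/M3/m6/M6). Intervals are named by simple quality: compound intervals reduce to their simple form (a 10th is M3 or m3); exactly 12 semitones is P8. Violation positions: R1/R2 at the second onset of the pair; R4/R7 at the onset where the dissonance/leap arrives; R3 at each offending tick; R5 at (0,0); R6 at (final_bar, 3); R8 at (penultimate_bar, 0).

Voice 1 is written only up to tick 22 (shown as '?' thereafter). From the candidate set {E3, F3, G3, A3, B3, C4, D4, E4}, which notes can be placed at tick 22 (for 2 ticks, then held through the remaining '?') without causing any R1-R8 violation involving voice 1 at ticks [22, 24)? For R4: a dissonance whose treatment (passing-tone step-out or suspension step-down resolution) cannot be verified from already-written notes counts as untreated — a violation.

{B3, C4, E3, E4, G3}

E3: legal
F3: violates R4,R7
G3: legal
A3: violates R4
B3: legal
C4: legal
D4: violates R4
E4: legal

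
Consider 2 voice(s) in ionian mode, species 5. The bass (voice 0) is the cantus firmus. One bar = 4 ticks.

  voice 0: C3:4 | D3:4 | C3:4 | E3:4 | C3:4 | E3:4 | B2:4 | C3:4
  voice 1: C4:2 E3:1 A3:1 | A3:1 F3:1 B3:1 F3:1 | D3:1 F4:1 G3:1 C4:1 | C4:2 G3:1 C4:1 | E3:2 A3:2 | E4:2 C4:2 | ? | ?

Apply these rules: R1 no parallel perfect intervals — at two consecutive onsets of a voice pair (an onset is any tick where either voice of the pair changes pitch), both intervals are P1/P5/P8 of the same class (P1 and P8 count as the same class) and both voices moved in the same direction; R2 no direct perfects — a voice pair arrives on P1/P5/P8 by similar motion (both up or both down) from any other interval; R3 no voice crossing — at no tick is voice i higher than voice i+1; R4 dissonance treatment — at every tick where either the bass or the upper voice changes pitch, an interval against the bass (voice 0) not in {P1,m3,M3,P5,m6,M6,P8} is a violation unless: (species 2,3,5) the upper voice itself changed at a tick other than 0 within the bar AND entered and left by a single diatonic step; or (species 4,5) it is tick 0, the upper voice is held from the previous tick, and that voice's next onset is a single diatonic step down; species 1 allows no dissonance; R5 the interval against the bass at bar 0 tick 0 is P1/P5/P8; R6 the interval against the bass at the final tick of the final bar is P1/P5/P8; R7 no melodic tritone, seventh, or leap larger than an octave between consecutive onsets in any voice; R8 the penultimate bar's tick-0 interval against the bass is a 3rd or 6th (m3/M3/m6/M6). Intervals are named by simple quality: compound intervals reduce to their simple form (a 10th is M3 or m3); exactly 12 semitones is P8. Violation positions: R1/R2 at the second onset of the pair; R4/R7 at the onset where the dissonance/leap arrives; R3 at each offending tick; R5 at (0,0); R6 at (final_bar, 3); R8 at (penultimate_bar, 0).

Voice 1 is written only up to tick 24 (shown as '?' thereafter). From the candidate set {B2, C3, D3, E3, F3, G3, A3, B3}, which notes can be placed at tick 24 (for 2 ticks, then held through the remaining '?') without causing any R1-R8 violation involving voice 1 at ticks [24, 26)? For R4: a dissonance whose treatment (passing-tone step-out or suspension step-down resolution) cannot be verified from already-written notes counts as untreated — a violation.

{G3}

B2: violates R2,R7,R8
C3: violates R4,R8
D3: violates R7
E3: violates R4,R8
F3: violates R4,R8
G3: legal
A3: violates R4,R8
B3: violates R2,R8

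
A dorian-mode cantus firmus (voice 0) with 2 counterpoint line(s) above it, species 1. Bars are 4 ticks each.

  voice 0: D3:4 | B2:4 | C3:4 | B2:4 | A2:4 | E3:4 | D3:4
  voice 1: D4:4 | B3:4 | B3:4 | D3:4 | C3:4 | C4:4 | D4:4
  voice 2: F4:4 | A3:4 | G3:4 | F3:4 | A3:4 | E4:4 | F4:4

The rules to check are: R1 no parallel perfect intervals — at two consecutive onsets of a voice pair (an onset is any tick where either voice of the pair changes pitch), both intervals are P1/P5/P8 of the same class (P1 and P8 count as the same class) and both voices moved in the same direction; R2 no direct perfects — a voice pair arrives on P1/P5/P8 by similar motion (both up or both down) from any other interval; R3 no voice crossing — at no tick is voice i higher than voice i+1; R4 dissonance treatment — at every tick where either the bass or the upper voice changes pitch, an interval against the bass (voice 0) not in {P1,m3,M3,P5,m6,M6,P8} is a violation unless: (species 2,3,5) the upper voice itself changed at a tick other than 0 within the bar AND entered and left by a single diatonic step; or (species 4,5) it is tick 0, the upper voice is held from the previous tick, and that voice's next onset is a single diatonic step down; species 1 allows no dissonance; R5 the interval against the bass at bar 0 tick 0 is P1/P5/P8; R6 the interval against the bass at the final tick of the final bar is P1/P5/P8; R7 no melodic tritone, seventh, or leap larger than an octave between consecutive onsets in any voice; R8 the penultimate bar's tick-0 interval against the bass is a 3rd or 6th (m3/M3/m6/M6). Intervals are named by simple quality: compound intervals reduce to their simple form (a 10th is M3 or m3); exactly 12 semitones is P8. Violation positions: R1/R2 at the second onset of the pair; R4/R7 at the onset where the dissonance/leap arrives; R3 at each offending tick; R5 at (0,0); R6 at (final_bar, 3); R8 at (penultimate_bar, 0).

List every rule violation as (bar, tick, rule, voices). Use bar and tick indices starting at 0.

bar 0: v0=D3 v1=D4 v2=F4 downbeat m3
bar 1: v0=B2 v1=B3 v2=A3 downbeat m7
bar 2: v0=C3 v1=B3 v2=G3 downbeat P5
bar 3: v0=B2 v1=D3 v2=F3 downbeat TT
bar 4: v0=A2 v1=C3 v2=A3 downbeat P8
bar 5: v0=E3 v1=C4 v2=E4 downbeat P8
bar 6: v0=D3 v1=D4 v2=F4 downbeat m3
  -> R5 @ bar 0 tick 0 v(0, 2): opens on m3
  -> R1 @ bar 1 tick 0 v(0, 1): D3/D4 P8 -> B2/B3 P8 similar
  -> R3 @ bar 1 tick 0 v(1, 2): B3 above A3
  -> R4 @ bar 1 tick 0 v(0, 2): B2/A3 m7 untreated
  -> R3 @ bar 1 tick 1 v(1, 2): B3 above A3
  -> R3 @ bar 1 tick 2 v(1, 2): B3 above A3
  -> R3 @ bar 1 tick 3 v(1, 2): B3 above A3
  -> R3 @ bar 2 tick 0 v(1, 2): B3 above G3
  -> R4 @ bar 2 tick 0 v(0, 1): C3/B3 M7 untreated
  -> R3 @ bar 2 tick 1 v(1, 2): B3 above G3
  -> R3 @ bar 2 tick 2 v(1, 2): B3 above G3
  -> R3 @ bar 2 tick 3 v(1, 2): B3 above G3
  -> R4 @ bar 3 tick 0 v(0, 2): B2/F3 TT untreated
  -> R1 @ bar 5 tick 0 v(0, 2): A2/A3 P8 -> E3/E4 P8 similar
  -> R8 @ bar 5 tick 0 v(0, 2): penult P8 not 3rd/6th
  -> R6 @ bar 6 tick 3 v(0, 2): closes on m3

(0, 0, R5, (0, 2))
(1, 0, R1, (0, 1))
(1, 0, R3, (1, 2))
(1, 0, R4, (0, 2))
(1, 1, R3, (1, 2))
(1, 2, R3, (1, 2))
(1, 3, R3, (1, 2))
(2, 0, R3, (1, 2))
(2, 0, R4, (0, 1))
(2, 1, R3, (1, 2))
(2, 2, R3, (1, 2))
(2, 3, R3, (1, 2))
(3, 0, R4, (0, 2))
(5, 0, R1, (0, 2))
(5, 0, R8, (0, 2))
(6, 3, R6, (0, 2))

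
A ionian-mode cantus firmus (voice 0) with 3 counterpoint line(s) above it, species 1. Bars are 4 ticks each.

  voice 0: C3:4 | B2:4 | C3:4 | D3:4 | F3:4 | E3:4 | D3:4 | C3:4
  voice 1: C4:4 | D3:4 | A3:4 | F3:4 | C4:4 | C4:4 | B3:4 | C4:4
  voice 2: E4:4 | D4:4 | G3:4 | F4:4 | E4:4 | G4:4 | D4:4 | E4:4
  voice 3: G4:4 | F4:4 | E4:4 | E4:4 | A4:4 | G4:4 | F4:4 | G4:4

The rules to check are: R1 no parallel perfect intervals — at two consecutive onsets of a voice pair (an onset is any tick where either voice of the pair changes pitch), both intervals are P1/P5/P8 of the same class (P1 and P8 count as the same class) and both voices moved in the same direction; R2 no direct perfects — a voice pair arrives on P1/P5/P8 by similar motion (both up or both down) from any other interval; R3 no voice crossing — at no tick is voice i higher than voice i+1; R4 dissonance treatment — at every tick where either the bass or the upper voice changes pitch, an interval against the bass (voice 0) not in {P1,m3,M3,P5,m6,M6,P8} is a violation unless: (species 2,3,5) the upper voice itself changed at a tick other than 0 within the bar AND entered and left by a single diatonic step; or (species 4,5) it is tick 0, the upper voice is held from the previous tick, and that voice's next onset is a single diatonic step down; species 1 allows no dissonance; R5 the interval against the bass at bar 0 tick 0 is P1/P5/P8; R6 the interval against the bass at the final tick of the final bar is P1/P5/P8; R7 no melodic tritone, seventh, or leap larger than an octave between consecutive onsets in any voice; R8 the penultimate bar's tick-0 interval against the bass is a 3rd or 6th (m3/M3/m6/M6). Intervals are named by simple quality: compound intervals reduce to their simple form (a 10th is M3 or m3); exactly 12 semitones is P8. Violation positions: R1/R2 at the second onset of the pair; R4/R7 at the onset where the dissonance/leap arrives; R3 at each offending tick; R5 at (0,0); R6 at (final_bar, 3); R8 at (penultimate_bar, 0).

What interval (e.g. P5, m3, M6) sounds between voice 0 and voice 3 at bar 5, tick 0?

voice 0=E3 voice 3=G4 -> m3

m3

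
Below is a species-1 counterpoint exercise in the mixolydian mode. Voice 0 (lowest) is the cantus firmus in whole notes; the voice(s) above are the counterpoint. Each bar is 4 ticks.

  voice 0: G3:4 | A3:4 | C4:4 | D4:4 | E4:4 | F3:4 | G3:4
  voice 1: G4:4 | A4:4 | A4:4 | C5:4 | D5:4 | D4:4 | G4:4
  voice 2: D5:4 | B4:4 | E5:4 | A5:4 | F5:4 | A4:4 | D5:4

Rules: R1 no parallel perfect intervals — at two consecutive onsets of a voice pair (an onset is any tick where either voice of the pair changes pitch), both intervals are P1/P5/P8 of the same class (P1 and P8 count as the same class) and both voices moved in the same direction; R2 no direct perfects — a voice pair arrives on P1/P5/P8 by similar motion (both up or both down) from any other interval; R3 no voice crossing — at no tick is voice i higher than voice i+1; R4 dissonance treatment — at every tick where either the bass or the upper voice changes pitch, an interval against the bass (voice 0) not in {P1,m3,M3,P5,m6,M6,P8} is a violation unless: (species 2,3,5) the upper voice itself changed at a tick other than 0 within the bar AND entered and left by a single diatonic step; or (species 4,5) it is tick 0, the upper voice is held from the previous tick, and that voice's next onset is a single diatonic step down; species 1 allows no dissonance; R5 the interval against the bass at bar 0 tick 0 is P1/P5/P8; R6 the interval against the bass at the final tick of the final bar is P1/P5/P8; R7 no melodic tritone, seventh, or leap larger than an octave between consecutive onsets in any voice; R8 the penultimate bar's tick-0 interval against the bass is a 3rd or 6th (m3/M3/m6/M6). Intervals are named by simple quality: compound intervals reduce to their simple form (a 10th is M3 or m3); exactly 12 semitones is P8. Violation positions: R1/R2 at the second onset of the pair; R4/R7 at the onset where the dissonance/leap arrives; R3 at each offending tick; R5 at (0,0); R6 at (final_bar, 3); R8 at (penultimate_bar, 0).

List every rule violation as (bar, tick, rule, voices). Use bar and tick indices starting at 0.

(1, 0, R1, (0, 1))
(1, 0, R4, (0, 2))
(3, 0, R2, (0, 2))
(3, 0, R4, (0, 1))
(4, 0, R4, (0, 1))
(4, 0, R4, (0, 2))
(5, 0, R2, (1, 2))
(5, 0, R7, (0,))
(6, 0, R1, (1, 2))
(6, 0, R2, (0, 1))
(6, 0, R2, (0, 2))

bar 0: v0=G3 v1=G4 v2=D5 downbeat P5
bar 1: v0=A3 v1=A4 v2=B4 downbeat M2
bar 2: v0=C4 v1=A4 v2=E5 downbeat M3
bar 3: v0=D4 v1=C5 v2=A5 downbeat P5
bar 4: v0=E4 v1=D5 v2=F5 downbeat m2
bar 5: v0=F3 v1=D4 v2=A4 downbeat M3
bar 6: v0=G3 v1=G4 v2=D5 downbeat P5
  -> R1 @ bar 1 tick 0 v(0, 1): G3/G4 P8 -> A3/A4 P8 similar
  -> R4 @ bar 1 tick 0 v(0, 2): A3/B4 M2 untreated
  -> R2 @ bar 3 tick 0 v(0, 2): C4/E5 M3 -> D4/A5 P5 similar
  -> R4 @ bar 3 tick 0 v(0, 1): D4/C5 m7 untreated
  -> R4 @ bar 4 tick 0 v(0, 1): E4/D5 m7 untreated
  -> R4 @ bar 4 tick 0 v(0, 2): E4/F5 m2 untreated
  -> R2 @ bar 5 tick 0 v(1, 2): D5/F5 m3 -> D4/A4 P5 similar
  -> R7 @ bar 5 tick 0 v(0,): E4->F3 leap 11st
  -> R1 @ bar 6 tick 0 v(1, 2): D4/A4 P5 -> G4/D5 P5 similar
  -> R2 @ bar 6 tick 0 v(0, 1): F3/D4 M6 -> G3/G4 P8 similar
  -> R2 @ bar 6 tick 0 v(0, 2): F3/A4 M3 -> G3/D5 P5 similar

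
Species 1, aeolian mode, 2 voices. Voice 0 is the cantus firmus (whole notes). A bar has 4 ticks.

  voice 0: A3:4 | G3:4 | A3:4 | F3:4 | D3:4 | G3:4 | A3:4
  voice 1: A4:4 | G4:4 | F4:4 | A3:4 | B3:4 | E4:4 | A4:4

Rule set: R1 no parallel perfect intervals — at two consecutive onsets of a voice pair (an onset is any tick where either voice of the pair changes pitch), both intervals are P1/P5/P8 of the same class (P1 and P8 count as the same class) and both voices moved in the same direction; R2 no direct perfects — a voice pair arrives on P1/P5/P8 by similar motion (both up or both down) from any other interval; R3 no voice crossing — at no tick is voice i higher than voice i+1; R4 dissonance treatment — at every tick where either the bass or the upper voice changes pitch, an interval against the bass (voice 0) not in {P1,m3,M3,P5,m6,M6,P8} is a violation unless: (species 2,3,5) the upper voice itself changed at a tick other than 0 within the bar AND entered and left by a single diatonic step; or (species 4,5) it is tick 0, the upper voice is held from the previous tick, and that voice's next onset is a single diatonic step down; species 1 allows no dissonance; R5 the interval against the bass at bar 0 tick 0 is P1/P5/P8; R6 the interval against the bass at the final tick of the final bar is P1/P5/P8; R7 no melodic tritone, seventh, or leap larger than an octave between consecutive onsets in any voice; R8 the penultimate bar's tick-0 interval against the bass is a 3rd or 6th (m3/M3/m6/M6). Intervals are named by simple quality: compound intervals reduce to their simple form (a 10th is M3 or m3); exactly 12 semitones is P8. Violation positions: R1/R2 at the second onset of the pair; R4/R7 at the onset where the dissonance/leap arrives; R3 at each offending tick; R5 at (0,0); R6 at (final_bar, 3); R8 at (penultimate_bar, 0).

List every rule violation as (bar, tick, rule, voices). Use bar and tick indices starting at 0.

bar 0: v0=A3 v1=A4 downbeat P8
bar 1: v0=G3 v1=G4 downbeat P8
bar 2: v0=A3 v1=F4 downbeat m6
bar 3: v0=F3 v1=A3 downbeat M3
bar 4: v0=D3 v1=B3 downbeat M6
bar 5: v0=G3 v1=E4 downbeat M6
bar 6: v0=A3 v1=A4 downbeat P8
  -> R1 @ bar 1 tick 0 v(0, 1): A3/A4 P8 -> G3/G4 P8 similar
  -> R2 @ bar 6 tick 0 v(0, 1): G3/E4 M6 -> A3/A4 P8 similar

(1, 0, R1, (0, 1))
(6, 0, R2, (0, 1))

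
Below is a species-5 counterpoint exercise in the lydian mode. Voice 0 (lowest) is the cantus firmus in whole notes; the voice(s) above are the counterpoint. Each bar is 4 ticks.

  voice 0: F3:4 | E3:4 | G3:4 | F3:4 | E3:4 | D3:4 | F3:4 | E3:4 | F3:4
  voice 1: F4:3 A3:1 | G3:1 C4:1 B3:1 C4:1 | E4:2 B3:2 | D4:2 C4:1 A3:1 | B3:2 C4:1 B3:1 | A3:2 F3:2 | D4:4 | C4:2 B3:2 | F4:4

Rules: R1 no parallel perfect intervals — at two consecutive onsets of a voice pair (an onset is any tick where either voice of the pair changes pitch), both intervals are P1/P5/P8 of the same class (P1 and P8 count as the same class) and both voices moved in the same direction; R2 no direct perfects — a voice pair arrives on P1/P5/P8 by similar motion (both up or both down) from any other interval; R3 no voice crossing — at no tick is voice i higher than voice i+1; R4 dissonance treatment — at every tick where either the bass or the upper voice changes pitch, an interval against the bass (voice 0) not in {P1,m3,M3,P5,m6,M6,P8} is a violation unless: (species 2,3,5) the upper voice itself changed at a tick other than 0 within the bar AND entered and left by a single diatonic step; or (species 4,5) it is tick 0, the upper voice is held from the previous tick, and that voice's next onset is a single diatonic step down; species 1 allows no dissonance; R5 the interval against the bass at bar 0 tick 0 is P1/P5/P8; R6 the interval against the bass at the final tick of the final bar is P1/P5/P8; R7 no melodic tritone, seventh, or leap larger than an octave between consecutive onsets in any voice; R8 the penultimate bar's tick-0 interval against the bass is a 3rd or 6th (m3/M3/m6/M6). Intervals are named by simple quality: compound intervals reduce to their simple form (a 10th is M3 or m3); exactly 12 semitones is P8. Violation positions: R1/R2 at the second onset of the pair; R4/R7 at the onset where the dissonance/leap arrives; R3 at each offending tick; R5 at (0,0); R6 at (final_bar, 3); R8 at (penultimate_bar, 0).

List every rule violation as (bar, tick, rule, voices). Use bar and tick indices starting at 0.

bar 0: v0=F3 v1=F4 downbeat P8
bar 1: v0=E3 v1=G3 downbeat m3
bar 2: v0=G3 v1=E4 downbeat M6
bar 3: v0=F3 v1=D4 downbeat M6
bar 4: v0=E3 v1=B3 downbeat P5
bar 5: v0=D3 v1=A3 downbeat P5
bar 6: v0=F3 v1=D4 downbeat M6
bar 7: v0=E3 v1=C4 downbeat m6
bar 8: v0=F3 v1=F4 downbeat P8
  -> R1 @ bar 5 tick 0 v(0, 1): E3/B3 P5 -> D3/A3 P5 similar
  -> R2 @ bar 8 tick 0 v(0, 1): E3/B3 P5 -> F3/F4 P8 similar
  -> R7 @ bar 8 tick 0 v(1,): B3->F4 leap 6st

(5, 0, R1, (0, 1))
(8, 0, R2, (0, 1))
(8, 0, R7, (1,))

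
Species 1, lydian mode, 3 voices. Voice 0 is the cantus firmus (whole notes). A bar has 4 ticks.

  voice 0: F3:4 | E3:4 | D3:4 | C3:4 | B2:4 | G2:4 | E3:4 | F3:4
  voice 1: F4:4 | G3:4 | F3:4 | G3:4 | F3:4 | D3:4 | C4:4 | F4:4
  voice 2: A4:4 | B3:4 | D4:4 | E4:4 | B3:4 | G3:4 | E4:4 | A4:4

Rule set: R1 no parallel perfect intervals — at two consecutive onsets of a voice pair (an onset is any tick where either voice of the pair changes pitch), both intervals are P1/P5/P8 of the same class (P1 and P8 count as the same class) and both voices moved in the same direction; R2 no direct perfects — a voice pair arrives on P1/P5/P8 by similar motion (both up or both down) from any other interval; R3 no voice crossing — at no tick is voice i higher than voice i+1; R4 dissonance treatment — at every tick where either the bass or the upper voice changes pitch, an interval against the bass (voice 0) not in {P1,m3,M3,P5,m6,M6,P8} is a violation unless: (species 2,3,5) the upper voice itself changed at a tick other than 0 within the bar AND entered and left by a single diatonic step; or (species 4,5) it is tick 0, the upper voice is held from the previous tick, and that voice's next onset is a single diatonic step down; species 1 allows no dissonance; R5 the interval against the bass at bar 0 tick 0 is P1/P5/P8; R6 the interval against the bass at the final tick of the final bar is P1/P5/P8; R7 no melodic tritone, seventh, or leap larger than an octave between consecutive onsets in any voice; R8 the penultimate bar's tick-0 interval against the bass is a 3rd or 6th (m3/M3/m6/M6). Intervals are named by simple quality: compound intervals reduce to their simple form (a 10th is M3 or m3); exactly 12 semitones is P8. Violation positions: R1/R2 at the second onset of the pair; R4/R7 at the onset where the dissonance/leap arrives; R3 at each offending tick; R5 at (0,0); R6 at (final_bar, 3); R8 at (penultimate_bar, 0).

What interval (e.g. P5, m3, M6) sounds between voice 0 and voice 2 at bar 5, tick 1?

voice 0=G2 voice 2=G3 -> P8

P8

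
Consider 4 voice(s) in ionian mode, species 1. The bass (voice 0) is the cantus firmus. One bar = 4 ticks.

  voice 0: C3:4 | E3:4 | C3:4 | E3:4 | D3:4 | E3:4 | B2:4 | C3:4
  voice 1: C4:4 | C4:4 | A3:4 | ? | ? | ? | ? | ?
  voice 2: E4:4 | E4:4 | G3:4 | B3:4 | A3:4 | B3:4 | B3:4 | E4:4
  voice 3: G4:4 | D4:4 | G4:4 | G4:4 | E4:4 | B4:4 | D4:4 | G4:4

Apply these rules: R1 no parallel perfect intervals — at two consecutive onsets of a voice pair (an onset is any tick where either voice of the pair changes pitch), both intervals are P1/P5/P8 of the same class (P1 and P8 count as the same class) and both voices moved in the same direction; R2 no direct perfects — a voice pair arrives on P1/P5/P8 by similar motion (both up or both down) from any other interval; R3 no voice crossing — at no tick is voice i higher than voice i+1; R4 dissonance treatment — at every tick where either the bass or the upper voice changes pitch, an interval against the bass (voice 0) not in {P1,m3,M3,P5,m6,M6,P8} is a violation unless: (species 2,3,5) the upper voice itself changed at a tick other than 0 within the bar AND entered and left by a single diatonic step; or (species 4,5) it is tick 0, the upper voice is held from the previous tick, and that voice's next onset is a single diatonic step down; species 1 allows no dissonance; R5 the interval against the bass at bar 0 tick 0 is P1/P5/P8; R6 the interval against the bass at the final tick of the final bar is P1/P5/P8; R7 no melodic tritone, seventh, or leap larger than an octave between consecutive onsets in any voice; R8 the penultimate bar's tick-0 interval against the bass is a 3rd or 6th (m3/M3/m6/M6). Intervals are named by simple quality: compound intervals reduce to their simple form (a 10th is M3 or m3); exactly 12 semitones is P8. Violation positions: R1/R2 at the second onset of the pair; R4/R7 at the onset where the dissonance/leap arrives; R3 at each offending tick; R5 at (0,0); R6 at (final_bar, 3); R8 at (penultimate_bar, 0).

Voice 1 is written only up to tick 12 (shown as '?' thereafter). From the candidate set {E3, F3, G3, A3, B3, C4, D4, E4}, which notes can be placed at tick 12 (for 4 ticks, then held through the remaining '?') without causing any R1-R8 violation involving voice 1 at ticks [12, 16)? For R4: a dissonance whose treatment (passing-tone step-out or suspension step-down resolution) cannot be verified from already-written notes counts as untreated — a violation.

E3: legal
F3: violates R4
G3: legal
A3: violates R4
B3: violates R2
C4: violates R3
D4: violates R3,R4
E4: violates R2,R3

{E3, G3}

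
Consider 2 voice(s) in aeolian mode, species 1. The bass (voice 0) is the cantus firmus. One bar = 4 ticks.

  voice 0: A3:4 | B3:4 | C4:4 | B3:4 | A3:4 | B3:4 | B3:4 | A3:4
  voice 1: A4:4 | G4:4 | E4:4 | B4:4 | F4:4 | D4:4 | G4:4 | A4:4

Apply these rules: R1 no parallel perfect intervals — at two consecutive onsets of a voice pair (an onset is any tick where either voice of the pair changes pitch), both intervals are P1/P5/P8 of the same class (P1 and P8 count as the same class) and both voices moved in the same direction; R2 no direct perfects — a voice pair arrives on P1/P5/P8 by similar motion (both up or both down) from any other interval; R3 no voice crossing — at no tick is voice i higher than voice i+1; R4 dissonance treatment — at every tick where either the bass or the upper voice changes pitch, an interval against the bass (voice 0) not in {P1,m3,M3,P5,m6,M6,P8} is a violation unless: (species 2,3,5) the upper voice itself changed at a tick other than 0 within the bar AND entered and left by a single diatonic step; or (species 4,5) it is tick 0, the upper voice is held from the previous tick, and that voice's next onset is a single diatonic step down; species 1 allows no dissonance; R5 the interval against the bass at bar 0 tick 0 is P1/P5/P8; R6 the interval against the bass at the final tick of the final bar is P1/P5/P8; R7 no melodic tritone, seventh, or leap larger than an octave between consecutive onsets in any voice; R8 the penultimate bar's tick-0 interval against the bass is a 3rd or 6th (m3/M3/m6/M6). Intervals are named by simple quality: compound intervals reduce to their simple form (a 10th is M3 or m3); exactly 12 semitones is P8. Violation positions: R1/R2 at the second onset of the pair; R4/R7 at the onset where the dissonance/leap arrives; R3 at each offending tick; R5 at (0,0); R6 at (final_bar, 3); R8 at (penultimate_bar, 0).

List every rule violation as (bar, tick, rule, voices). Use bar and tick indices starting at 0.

(4, 0, R7, (1,))

bar 0: v0=A3 v1=A4 downbeat P8
bar 1: v0=B3 v1=G4 downbeat m6
bar 2: v0=C4 v1=E4 downbeat M3
bar 3: v0=B3 v1=B4 downbeat P8
bar 4: v0=A3 v1=F4 downbeat m6
bar 5: v0=B3 v1=D4 downbeat m3
bar 6: v0=B3 v1=G4 downbeat m6
bar 7: v0=A3 v1=A4 downbeat P8
  -> R7 @ bar 4 tick 0 v(1,): B4->F4 leap 6st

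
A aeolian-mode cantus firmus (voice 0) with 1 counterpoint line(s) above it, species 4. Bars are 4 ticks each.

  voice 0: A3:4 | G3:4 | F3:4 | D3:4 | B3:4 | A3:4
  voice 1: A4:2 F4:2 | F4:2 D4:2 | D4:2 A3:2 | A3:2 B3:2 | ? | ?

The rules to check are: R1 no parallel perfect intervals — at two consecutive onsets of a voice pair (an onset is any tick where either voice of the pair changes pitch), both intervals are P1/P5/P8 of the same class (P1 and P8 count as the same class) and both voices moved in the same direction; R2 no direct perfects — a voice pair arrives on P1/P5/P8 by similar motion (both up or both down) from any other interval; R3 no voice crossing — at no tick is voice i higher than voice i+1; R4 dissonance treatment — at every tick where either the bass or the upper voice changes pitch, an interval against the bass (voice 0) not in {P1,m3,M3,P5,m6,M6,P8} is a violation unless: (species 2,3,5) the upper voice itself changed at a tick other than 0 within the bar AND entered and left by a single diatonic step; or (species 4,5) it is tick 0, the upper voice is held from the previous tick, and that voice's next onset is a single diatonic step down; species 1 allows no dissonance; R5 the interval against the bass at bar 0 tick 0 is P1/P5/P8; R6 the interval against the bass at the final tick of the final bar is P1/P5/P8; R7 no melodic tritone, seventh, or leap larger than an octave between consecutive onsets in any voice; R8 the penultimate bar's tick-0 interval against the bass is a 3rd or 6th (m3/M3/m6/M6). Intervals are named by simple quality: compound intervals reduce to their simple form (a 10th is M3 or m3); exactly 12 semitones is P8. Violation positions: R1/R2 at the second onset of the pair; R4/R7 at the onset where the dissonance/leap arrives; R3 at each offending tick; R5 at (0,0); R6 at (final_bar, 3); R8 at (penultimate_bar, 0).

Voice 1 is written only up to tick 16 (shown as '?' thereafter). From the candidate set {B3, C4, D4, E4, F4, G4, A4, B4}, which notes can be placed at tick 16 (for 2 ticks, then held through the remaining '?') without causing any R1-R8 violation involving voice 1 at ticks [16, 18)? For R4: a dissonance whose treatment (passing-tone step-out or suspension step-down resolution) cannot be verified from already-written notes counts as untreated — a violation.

{D4, G4}

B3: violates R8
C4: violates R4,R8
D4: legal
E4: violates R4,R8
F4: violates R4,R7,R8
G4: legal
A4: violates R4,R7,R8
B4: violates R2,R8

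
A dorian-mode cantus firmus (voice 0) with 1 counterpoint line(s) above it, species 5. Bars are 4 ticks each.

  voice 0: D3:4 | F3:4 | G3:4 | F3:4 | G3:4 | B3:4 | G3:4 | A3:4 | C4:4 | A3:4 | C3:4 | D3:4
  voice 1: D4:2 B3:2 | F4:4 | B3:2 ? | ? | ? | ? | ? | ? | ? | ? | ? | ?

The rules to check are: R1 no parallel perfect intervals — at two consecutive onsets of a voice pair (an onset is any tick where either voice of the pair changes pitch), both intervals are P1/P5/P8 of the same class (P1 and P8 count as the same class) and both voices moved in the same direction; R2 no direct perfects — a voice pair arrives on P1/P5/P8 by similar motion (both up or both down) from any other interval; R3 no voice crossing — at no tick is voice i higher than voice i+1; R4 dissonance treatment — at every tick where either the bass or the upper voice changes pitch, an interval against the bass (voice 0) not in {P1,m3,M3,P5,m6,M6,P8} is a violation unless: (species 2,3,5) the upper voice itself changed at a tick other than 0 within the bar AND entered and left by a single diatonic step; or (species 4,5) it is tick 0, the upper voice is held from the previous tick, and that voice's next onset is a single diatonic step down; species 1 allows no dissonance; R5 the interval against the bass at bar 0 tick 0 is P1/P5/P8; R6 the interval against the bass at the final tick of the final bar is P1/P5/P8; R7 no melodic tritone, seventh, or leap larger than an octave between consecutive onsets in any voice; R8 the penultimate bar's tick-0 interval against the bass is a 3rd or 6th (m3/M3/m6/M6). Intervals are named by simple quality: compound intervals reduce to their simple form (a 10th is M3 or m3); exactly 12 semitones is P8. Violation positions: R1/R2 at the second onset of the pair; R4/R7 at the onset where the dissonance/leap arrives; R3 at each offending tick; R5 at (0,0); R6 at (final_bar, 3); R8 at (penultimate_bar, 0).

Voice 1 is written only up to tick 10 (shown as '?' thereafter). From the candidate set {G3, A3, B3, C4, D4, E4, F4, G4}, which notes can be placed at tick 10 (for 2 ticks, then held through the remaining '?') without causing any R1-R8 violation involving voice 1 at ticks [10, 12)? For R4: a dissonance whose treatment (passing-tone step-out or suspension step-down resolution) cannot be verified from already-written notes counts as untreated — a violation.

{B3, D4, E4, G3, G4}

G3: legal
A3: violates R4
B3: legal
C4: violates R4
D4: legal
E4: legal
F4: violates R4,R7
G4: legal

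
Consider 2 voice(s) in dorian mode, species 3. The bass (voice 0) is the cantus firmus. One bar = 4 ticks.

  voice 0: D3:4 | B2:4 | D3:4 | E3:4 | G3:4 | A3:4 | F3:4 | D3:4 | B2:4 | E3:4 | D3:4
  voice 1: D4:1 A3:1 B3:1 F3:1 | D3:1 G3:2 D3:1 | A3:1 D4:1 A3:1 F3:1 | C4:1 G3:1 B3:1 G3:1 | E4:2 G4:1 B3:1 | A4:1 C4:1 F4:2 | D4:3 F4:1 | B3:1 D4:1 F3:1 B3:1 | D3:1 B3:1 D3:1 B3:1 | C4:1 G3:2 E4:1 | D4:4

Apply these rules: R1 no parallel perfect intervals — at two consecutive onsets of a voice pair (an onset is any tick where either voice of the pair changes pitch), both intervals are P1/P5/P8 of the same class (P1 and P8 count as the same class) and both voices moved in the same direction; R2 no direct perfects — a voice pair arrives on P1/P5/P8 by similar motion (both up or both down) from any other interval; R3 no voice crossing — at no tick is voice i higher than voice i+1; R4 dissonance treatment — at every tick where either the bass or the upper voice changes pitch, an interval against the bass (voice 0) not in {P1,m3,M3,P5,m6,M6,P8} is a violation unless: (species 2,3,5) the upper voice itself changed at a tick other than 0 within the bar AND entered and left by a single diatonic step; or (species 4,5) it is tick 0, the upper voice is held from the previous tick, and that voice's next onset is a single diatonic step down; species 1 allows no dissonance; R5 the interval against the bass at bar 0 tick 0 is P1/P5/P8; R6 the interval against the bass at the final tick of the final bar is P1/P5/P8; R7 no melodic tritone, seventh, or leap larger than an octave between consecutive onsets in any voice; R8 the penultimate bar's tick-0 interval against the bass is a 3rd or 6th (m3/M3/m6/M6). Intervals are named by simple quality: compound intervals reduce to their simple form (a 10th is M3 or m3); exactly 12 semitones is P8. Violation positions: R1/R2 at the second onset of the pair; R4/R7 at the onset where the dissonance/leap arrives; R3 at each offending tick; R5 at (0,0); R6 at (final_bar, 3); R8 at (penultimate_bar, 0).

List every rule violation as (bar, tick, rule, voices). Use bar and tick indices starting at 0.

(0, 3, R7, (1,))
(2, 0, R2, (0, 1))
(5, 0, R2, (0, 1))
(5, 0, R7, (1,))
(7, 0, R7, (1,))
(7, 3, R7, (1,))
(10, 0, R1, (0, 1))

bar 0: v0=D3 v1=D4 downbeat P8
bar 1: v0=B2 v1=D3 downbeat m3
bar 2: v0=D3 v1=A3 downbeat P5
bar 3: v0=E3 v1=C4 downbeat m6
bar 4: v0=G3 v1=E4 downbeat M6
bar 5: v0=A3 v1=A4 downbeat P8
bar 6: v0=F3 v1=D4 downbeat M6
bar 7: v0=D3 v1=B3 downbeat M6
bar 8: v0=B2 v1=D3 downbeat m3
bar 9: v0=E3 v1=C4 downbeat m6
bar 10: v0=D3 v1=D4 downbeat P8
  -> R7 @ bar 0 tick 3 v(1,): B3->F3 leap 6st
  -> R2 @ bar 2 tick 0 v(0, 1): B2/D3 m3 -> D3/A3 P5 similar
  -> R2 @ bar 5 tick 0 v(0, 1): G3/B3 M3 -> A3/A4 P8 similar
  -> R7 @ bar 5 tick 0 v(1,): B3->A4 leap 10st
  -> R7 @ bar 7 tick 0 v(1,): F4->B3 leap 6st
  -> R7 @ bar 7 tick 3 v(1,): F3->B3 leap 6st
  -> R1 @ bar 10 tick 0 v(0, 1): E3/E4 P8 -> D3/D4 P8 similar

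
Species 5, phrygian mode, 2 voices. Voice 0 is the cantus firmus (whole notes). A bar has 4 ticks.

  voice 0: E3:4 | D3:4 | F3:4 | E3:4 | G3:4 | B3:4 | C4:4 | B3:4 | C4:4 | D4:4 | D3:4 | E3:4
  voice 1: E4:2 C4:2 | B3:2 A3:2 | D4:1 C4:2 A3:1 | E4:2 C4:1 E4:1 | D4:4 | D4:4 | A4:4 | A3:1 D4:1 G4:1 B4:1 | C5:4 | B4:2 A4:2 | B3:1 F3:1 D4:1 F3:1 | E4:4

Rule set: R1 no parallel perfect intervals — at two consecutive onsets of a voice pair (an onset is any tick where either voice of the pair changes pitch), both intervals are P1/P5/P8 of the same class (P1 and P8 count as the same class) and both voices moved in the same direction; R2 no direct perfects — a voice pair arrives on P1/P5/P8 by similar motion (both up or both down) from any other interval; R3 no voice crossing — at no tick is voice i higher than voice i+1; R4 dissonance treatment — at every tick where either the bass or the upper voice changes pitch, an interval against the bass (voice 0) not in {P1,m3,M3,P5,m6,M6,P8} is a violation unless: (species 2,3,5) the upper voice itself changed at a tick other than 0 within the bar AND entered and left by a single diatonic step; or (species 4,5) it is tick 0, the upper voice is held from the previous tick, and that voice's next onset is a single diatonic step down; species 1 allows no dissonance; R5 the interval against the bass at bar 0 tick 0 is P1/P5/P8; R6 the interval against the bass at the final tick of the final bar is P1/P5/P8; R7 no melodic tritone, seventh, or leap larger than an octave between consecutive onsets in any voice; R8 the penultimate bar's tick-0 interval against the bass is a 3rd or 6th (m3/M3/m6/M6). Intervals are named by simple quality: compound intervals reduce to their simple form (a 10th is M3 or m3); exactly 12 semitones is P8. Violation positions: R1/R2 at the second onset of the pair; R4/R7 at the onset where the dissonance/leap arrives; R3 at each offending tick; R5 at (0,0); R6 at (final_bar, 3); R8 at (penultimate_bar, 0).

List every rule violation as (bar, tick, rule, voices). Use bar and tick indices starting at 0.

(7, 0, R3, (0, 1))
(7, 0, R4, (0, 1))
(8, 0, R1, (0, 1))
(10, 0, R7, (1,))
(10, 1, R7, (1,))
(11, 0, R2, (0, 1))
(11, 0, R7, (1,))

bar 0: v0=E3 v1=E4 downbeat P8
bar 1: v0=D3 v1=B3 downbeat M6
bar 2: v0=F3 v1=D4 downbeat M6
bar 3: v0=E3 v1=E4 downbeat P8
bar 4: v0=G3 v1=D4 downbeat P5
bar 5: v0=B3 v1=D4 downbeat m3
bar 6: v0=C4 v1=A4 downbeat M6
bar 7: v0=B3 v1=A3 downbeat M2
bar 8: v0=C4 v1=C5 downbeat P8
bar 9: v0=D4 v1=B4 downbeat M6
bar 10: v0=D3 v1=B3 downbeat M6
bar 11: v0=E3 v1=E4 downbeat P8
  -> R3 @ bar 7 tick 0 v(0, 1): B3 above A3
  -> R4 @ bar 7 tick 0 v(0, 1): B3/A3 M2 untreated
  -> R1 @ bar 8 tick 0 v(0, 1): B3/B4 P8 -> C4/C5 P8 similar
  -> R7 @ bar 10 tick 0 v(1,): A4->B3 leap 10st
  -> R7 @ bar 10 tick 1 v(1,): B3->F3 leap 6st
  -> R2 @ bar 11 tick 0 v(0, 1): D3/F3 m3 -> E3/E4 P8 similar
  -> R7 @ bar 11 tick 0 v(1,): F3->E4 leap 11st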